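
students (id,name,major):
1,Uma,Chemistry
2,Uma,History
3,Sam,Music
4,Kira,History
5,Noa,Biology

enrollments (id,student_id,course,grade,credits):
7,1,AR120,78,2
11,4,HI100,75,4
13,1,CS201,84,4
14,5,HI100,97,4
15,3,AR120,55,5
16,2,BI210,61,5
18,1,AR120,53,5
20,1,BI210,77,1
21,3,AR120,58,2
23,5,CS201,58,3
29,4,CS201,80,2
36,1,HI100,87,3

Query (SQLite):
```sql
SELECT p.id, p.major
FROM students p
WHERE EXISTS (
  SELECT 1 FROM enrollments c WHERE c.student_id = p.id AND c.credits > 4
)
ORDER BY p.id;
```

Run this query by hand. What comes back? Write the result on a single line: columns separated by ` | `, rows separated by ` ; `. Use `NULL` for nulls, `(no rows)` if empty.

1 | Chemistry ; 2 | History ; 3 | Music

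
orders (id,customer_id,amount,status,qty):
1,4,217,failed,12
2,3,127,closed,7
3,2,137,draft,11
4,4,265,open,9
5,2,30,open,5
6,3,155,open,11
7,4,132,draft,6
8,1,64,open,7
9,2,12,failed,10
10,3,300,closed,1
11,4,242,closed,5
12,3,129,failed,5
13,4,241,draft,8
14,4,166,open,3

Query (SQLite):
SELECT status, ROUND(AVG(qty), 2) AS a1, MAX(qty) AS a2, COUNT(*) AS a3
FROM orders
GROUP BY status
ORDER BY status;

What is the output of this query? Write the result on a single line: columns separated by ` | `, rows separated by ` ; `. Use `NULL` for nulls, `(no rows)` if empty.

Group orders by status.
Per group compute: ROUND(AVG(qty), 2), MAX(qty), COUNT(*).
  closed: ids {2, 10, 11} → ROUND(AVG(qty), 2)=4.33, MAX(qty)=7, COUNT(*)=3
  draft: ids {3, 7, 13} → ROUND(AVG(qty), 2)=8.33, MAX(qty)=11, COUNT(*)=3
  failed: ids {1, 9, 12} → ROUND(AVG(qty), 2)=9, MAX(qty)=12, COUNT(*)=3
  open: ids {4, 5, 6, 8, 14} → ROUND(AVG(qty), 2)=7, MAX(qty)=11, COUNT(*)=5

closed | 4.33 | 7 | 3 ; draft | 8.33 | 11 | 3 ; failed | 9 | 12 | 3 ; open | 7 | 11 | 5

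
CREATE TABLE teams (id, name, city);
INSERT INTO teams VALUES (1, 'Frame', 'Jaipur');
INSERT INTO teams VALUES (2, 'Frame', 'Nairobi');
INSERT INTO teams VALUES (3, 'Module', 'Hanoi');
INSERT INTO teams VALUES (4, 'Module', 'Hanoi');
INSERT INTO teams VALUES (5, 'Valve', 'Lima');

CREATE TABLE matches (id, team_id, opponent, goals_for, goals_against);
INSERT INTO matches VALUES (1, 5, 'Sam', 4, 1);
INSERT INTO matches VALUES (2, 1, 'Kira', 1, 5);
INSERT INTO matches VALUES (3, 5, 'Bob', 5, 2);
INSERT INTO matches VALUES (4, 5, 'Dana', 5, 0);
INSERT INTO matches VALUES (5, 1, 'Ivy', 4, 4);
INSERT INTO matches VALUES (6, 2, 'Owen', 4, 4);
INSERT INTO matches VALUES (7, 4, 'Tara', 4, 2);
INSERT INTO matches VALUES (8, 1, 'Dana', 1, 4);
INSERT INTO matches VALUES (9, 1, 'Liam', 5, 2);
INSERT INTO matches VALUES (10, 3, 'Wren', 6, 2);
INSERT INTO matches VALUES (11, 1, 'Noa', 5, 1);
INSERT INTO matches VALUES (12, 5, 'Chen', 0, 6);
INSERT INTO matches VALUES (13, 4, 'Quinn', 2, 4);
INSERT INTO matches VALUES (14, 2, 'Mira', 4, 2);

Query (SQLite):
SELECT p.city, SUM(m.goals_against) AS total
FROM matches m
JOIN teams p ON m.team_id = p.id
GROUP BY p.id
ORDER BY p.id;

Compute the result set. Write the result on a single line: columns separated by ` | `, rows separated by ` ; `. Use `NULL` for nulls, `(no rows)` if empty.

Jaipur | 16 ; Nairobi | 6 ; Hanoi | 2 ; Hanoi | 6 ; Lima | 9

Join each matches row to its teams via team_id.
Group joined rows by teams.id; compute SUM(m.goals_against) per group.
  1: ids {2, 5, 8, 9, 11} → SUM(m.goals_against)=16
  2: ids {6, 14} → SUM(m.goals_against)=6
  3: ids {10} → SUM(m.goals_against)=2
  4: ids {7, 13} → SUM(m.goals_against)=6
  5: ids {1, 3, 4, 12} → SUM(m.goals_against)=9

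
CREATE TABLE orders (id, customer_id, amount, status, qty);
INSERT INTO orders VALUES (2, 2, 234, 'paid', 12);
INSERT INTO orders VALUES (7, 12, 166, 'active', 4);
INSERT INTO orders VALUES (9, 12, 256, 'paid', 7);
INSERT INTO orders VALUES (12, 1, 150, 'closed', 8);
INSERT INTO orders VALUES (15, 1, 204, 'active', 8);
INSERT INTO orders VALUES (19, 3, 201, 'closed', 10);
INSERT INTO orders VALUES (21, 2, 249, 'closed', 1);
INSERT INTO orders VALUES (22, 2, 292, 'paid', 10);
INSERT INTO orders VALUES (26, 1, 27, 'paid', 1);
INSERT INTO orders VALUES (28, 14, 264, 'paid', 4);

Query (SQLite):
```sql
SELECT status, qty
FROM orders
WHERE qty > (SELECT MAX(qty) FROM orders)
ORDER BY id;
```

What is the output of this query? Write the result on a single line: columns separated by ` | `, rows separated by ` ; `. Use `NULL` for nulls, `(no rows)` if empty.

(no rows)

Scalar subquery: MAX(qty) over all orders rows = 12.
Keep rows where qty > that value.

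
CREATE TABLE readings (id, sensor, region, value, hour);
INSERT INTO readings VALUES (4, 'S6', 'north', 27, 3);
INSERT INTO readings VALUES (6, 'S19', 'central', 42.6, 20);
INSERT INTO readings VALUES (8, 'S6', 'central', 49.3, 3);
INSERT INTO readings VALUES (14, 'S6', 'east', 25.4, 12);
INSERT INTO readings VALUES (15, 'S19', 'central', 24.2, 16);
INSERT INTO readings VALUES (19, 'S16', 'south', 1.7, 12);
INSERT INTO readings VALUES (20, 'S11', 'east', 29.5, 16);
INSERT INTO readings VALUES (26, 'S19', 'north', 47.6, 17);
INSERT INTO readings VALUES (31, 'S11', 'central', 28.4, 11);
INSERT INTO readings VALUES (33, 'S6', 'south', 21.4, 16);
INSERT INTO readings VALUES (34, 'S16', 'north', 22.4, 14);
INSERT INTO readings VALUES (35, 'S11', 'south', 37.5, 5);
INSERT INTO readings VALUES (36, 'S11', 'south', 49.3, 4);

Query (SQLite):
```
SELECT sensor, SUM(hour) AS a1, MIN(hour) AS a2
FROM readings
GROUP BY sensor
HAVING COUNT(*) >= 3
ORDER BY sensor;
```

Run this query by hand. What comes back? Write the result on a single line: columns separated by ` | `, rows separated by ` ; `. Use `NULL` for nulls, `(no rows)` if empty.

S11 | 36 | 4 ; S19 | 53 | 16 ; S6 | 34 | 3

Group readings by sensor.
Per group compute: SUM(hour), MIN(hour).
HAVING: drop groups with fewer than 3 rows.
  S11: ids {20, 31, 35, 36} → SUM(hour)=36, MIN(hour)=4
  S16: ids {19, 34} → SUM(hour)=26, MIN(hour)=12
  S19: ids {6, 15, 26} → SUM(hour)=53, MIN(hour)=16
  S6: ids {4, 8, 14, 33} → SUM(hour)=34, MIN(hour)=3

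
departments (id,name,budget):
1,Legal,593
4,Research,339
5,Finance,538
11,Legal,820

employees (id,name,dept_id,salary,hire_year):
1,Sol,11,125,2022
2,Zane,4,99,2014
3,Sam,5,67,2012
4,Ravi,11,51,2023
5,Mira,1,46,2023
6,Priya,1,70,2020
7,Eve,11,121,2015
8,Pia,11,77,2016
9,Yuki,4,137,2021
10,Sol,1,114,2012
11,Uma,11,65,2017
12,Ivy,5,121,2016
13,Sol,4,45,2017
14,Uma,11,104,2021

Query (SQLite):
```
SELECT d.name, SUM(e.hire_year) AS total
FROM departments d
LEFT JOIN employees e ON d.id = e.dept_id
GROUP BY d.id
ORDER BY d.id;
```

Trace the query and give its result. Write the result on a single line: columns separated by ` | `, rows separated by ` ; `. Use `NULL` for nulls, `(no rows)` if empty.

Legal | 6055 ; Research | 6052 ; Finance | 4028 ; Legal | 12114

LEFT JOIN keeps every departments row; unmatched ones get NULL for employees columns.
Group by departments.id and compute SUM(e.hire_year). SUM over an all-NULL group is NULL.
  1: ids {5, 6, 10} → SUM(e.hire_year)=6055
  4: ids {2, 9, 13} → SUM(e.hire_year)=6052
  5: ids {3, 12} → SUM(e.hire_year)=4028
  11: ids {1, 4, 7, 8, 11, 14} → SUM(e.hire_year)=12114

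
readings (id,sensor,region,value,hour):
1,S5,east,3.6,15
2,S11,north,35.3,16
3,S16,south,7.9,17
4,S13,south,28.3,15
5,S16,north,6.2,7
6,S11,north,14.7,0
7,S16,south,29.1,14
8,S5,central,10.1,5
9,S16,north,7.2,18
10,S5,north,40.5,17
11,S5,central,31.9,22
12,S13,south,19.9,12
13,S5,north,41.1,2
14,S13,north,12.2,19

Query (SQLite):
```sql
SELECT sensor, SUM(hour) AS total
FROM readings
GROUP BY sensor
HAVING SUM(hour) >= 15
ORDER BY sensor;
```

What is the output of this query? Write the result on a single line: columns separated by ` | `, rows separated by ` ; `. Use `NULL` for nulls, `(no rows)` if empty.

S11 | 16 ; S13 | 46 ; S16 | 56 ; S5 | 61

Partition readings by sensor; compute SUM(hour) within each group.
HAVING: keep groups where SUM(hour) >= 15.
  S11: ids {2, 6} → SUM(hour)=16
  S13: ids {4, 12, 14} → SUM(hour)=46
  S16: ids {3, 5, 7, 9} → SUM(hour)=56
  S5: ids {1, 8, 10, 11, 13} → SUM(hour)=61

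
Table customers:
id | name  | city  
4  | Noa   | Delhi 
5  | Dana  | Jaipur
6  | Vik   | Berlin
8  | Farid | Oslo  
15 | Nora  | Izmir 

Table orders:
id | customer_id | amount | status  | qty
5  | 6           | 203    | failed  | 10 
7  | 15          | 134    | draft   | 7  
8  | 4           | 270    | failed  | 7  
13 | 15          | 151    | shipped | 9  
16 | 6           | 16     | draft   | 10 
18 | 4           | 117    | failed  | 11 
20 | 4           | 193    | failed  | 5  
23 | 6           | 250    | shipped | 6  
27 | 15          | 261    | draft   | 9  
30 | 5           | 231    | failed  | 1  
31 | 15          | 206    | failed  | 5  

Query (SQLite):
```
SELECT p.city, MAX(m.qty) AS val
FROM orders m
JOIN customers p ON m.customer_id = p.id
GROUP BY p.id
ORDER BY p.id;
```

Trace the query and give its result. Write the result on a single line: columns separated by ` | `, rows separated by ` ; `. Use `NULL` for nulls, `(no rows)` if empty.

Delhi | 11 ; Jaipur | 1 ; Berlin | 10 ; Izmir | 9

Join each orders row to its customers via customer_id.
Group joined rows by customers.id; compute MAX(m.qty) per group.
  4: ids {8, 18, 20} → MAX(m.qty)=11
  5: ids {30} → MAX(m.qty)=1
  6: ids {5, 16, 23} → MAX(m.qty)=10
  15: ids {7, 13, 27, 31} → MAX(m.qty)=9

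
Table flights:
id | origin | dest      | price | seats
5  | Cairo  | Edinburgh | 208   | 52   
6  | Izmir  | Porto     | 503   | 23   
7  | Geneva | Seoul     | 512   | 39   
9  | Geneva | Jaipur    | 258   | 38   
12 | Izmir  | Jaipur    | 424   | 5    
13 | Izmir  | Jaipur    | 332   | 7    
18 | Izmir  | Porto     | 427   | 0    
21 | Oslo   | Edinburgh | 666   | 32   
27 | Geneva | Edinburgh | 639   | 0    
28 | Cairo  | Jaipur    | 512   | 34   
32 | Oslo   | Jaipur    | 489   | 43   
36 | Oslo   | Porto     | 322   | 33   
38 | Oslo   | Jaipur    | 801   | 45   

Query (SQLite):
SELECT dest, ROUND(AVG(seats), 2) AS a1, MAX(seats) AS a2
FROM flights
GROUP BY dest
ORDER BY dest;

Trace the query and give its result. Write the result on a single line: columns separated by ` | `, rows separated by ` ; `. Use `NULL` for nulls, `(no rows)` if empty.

Group flights by dest.
Per group compute: ROUND(AVG(seats), 2), MAX(seats).
  Edinburgh: ids {5, 21, 27} → ROUND(AVG(seats), 2)=28, MAX(seats)=52
  Jaipur: ids {9, 12, 13, 28, 32, 38} → ROUND(AVG(seats), 2)=28.67, MAX(seats)=45
  Porto: ids {6, 18, 36} → ROUND(AVG(seats), 2)=18.67, MAX(seats)=33
  Seoul: ids {7} → ROUND(AVG(seats), 2)=39, MAX(seats)=39

Edinburgh | 28 | 52 ; Jaipur | 28.67 | 45 ; Porto | 18.67 | 33 ; Seoul | 39 | 39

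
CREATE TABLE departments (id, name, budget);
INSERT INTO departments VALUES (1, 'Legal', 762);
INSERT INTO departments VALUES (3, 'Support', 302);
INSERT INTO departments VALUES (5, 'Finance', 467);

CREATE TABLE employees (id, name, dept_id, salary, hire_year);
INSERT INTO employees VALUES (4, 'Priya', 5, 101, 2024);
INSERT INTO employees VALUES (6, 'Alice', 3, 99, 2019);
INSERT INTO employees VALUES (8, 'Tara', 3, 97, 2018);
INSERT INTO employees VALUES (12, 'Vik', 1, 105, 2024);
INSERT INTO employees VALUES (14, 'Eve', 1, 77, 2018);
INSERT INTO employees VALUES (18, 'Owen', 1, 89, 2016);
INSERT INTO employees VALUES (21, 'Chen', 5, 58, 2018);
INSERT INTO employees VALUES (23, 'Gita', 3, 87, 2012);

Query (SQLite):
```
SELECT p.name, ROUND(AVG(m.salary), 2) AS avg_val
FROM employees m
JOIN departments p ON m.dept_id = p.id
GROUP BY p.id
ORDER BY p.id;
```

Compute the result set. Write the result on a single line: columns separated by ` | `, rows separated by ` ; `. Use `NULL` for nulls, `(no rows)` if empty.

Legal | 90.33 ; Support | 94.33 ; Finance | 79.5

Join each employees row to its departments via dept_id.
Group joined rows by departments.id; compute ROUND(AVG(m.salary), 2) per group.
  1: ids {12, 14, 18} → ROUND(AVG(m.salary), 2)=90.33
  3: ids {6, 8, 23} → ROUND(AVG(m.salary), 2)=94.33
  5: ids {4, 21} → ROUND(AVG(m.salary), 2)=79.5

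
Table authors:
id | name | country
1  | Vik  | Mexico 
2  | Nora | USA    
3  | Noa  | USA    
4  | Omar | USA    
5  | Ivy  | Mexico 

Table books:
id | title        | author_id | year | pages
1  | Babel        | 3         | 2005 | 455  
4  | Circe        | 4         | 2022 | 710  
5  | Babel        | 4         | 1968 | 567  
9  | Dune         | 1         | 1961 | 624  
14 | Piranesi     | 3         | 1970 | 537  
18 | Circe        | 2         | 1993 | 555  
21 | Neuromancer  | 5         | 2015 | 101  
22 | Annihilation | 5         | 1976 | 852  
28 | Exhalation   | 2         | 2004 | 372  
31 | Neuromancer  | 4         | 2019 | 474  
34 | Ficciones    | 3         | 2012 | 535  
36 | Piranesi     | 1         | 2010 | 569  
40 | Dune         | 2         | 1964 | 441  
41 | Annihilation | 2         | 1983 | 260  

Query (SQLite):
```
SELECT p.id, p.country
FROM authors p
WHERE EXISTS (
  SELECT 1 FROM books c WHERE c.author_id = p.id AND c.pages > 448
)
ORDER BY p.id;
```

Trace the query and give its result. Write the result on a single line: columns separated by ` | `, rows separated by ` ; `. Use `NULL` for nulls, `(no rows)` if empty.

For each authors row, check whether any books with matching author_id has pages > 448.
Keep rows where that is true.

1 | Mexico ; 2 | USA ; 3 | USA ; 4 | USA ; 5 | Mexico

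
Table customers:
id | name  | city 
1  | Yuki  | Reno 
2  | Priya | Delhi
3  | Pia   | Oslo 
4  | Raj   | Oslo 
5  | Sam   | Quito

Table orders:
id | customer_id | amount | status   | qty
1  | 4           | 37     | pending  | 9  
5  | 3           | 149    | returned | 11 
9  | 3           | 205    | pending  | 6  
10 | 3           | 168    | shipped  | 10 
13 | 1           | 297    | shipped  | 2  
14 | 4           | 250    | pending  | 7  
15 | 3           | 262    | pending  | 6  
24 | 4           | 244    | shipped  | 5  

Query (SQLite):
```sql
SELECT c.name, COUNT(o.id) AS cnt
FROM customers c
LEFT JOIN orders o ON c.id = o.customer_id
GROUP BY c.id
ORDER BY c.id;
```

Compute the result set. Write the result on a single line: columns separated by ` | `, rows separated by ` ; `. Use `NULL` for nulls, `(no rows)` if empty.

Yuki | 1 ; Priya | 0 ; Pia | 4 ; Raj | 3 ; Sam | 0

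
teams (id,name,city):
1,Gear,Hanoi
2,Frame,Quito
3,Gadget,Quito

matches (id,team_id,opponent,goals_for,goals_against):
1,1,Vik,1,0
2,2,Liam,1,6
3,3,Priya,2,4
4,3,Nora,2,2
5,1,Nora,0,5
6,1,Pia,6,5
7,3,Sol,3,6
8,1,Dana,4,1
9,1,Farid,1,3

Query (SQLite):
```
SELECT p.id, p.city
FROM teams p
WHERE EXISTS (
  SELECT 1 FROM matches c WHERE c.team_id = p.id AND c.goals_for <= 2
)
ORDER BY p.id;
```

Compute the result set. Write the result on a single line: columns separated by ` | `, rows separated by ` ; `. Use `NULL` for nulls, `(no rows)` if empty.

1 | Hanoi ; 2 | Quito ; 3 | Quito

For each teams row, check whether any matches with matching team_id has goals_for <= 2.
Keep rows where that is true.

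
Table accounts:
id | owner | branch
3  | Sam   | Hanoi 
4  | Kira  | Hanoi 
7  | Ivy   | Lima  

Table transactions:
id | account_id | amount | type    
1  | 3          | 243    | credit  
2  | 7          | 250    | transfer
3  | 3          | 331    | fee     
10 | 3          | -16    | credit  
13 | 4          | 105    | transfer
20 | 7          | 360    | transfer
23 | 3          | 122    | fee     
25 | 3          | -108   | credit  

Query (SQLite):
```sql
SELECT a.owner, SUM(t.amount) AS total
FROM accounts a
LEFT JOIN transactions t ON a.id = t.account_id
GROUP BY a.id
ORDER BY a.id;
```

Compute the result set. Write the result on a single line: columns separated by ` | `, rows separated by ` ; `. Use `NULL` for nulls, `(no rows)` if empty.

LEFT JOIN keeps every accounts row; unmatched ones get NULL for transactions columns.
Group by accounts.id and compute SUM(t.amount). SUM over an all-NULL group is NULL.
  3: ids {1, 3, 10, 23, 25} → SUM(t.amount)=572
  4: ids {13} → SUM(t.amount)=105
  7: ids {2, 20} → SUM(t.amount)=610

Sam | 572 ; Kira | 105 ; Ivy | 610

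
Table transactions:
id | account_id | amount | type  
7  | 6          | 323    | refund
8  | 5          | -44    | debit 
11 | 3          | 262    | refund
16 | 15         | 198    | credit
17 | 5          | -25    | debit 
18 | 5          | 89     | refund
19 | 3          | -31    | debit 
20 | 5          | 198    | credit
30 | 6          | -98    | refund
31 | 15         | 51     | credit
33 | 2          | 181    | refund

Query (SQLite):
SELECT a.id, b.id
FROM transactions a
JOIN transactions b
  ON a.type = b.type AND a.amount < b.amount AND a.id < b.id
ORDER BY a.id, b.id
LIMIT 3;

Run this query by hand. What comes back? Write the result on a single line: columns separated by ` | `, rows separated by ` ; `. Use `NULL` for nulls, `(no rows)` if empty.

Pairs (a,b) with same type, a.amount < b.amount, a.id < b.id.
type groups: credit:{16,20,31} debit:{8,17,19} refund:{7,11,18,30,33}
Ordered by (a.id, b.id); first 3.

8 | 17 ; 8 | 19 ; 18 | 33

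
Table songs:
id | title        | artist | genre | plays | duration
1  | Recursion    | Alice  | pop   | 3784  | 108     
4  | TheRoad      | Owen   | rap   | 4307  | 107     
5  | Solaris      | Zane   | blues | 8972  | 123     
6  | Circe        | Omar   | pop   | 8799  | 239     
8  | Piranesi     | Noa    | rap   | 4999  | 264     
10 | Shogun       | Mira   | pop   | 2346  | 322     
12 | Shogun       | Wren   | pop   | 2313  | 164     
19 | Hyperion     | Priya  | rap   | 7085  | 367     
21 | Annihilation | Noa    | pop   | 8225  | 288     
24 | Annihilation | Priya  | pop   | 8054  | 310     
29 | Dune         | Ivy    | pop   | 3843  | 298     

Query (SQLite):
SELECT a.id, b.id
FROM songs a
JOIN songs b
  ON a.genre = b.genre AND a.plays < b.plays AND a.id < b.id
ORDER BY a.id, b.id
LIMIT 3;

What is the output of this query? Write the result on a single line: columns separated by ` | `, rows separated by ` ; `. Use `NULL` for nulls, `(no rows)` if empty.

Pairs (a,b) with same genre, a.plays < b.plays, a.id < b.id.
genre groups: blues:{5} pop:{1,6,10,12,21,24,29} rap:{4,8,19}
Ordered by (a.id, b.id); first 3.

1 | 6 ; 1 | 21 ; 1 | 24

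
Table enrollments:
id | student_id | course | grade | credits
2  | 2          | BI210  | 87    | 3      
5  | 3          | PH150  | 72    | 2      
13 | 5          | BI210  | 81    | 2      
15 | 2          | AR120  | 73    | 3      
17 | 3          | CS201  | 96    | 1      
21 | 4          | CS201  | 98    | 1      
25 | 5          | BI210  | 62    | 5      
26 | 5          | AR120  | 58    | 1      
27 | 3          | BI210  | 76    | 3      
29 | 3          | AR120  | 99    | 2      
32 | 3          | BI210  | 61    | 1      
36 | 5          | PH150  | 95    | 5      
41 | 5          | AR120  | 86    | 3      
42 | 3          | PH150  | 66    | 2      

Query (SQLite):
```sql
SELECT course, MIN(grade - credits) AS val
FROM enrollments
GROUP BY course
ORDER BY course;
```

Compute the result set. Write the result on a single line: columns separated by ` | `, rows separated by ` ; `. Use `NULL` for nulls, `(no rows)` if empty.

For each row compute grade - credits.
Group by course; take MIN of the expression per group.
  AR120: ids {15, 26, 29, 41} → MIN(grade - credits)=57
  BI210: ids {2, 13, 25, 27, 32} → MIN(grade - credits)=57
  CS201: ids {17, 21} → MIN(grade - credits)=95
  PH150: ids {5, 36, 42} → MIN(grade - credits)=64

AR120 | 57 ; BI210 | 57 ; CS201 | 95 ; PH150 | 64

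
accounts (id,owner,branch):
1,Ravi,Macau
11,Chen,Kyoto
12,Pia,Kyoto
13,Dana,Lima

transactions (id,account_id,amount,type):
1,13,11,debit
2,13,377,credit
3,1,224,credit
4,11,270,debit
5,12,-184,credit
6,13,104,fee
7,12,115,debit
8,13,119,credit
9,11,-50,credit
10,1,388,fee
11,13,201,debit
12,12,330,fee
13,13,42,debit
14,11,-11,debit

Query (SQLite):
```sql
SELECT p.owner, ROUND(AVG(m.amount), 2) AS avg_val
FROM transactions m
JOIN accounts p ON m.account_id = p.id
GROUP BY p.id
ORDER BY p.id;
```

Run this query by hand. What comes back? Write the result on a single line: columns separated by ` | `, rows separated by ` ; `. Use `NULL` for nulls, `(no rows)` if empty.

Join each transactions row to its accounts via account_id.
Group joined rows by accounts.id; compute ROUND(AVG(m.amount), 2) per group.
  1: ids {3, 10} → ROUND(AVG(m.amount), 2)=306
  11: ids {4, 9, 14} → ROUND(AVG(m.amount), 2)=69.67
  12: ids {5, 7, 12} → ROUND(AVG(m.amount), 2)=87
  13: ids {1, 2, 6, 8, 11, 13} → ROUND(AVG(m.amount), 2)=142.33

Ravi | 306 ; Chen | 69.67 ; Pia | 87 ; Dana | 142.33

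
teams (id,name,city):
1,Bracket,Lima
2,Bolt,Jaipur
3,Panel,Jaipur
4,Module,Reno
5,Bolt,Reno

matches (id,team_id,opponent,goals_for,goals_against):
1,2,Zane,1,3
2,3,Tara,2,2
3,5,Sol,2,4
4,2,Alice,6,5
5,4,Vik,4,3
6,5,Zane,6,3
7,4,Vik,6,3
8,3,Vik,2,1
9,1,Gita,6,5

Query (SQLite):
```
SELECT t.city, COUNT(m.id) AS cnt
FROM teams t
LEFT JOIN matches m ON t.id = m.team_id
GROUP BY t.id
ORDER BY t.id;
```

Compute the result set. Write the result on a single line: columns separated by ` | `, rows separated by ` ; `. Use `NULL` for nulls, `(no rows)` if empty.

LEFT JOIN keeps every teams row; unmatched ones get NULL for matches columns.
Group by teams.id and compute COUNT(m.id). COUNT(col) of an all-NULL group is 0.
  1: ids {9} → COUNT(m.id)=1
  2: ids {1, 4} → COUNT(m.id)=2
  3: ids {2, 8} → COUNT(m.id)=2
  4: ids {5, 7} → COUNT(m.id)=2
  5: ids {3, 6} → COUNT(m.id)=2

Lima | 1 ; Jaipur | 2 ; Jaipur | 2 ; Reno | 2 ; Reno | 2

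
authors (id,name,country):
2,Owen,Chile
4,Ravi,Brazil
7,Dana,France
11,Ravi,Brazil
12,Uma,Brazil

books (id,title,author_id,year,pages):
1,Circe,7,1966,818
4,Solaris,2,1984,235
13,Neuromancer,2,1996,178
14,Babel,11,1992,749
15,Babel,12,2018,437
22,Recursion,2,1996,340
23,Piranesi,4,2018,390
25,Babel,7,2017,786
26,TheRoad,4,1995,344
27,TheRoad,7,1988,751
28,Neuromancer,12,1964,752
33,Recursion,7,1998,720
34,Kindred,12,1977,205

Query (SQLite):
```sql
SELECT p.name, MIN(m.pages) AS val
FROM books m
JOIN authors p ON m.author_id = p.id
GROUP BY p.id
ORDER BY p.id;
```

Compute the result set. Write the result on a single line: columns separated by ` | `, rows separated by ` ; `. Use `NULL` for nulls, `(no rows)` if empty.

Join each books row to its authors via author_id.
Group joined rows by authors.id; compute MIN(m.pages) per group.
  2: ids {4, 13, 22} → MIN(m.pages)=178
  4: ids {23, 26} → MIN(m.pages)=344
  7: ids {1, 25, 27, 33} → MIN(m.pages)=720
  11: ids {14} → MIN(m.pages)=749
  12: ids {15, 28, 34} → MIN(m.pages)=205

Owen | 178 ; Ravi | 344 ; Dana | 720 ; Ravi | 749 ; Uma | 205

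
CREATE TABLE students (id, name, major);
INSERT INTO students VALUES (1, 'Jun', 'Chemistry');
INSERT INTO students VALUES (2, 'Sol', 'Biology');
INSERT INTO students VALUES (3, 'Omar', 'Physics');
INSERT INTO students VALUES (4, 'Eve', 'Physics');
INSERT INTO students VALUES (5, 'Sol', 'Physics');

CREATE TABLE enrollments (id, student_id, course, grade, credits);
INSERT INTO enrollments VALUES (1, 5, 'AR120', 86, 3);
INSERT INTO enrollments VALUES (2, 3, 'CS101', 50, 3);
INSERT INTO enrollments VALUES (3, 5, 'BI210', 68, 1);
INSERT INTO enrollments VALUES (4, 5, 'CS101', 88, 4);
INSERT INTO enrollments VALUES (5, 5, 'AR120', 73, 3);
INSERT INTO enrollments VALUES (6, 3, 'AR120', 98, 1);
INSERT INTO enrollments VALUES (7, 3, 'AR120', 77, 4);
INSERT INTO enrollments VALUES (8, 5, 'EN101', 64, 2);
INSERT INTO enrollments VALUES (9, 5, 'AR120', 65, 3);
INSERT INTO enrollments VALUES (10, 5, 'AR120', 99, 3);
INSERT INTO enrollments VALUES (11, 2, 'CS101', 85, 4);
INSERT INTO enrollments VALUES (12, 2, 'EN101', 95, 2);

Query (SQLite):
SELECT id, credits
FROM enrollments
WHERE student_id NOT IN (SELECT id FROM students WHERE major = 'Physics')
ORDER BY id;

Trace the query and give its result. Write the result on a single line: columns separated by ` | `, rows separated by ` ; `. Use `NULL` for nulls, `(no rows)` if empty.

Inner query: students.id where major = 'Physics'.
Outer: keep enrollments rows whose student_id is not in that set.
Inner query → {3, 4, 5}

11 | 4 ; 12 | 2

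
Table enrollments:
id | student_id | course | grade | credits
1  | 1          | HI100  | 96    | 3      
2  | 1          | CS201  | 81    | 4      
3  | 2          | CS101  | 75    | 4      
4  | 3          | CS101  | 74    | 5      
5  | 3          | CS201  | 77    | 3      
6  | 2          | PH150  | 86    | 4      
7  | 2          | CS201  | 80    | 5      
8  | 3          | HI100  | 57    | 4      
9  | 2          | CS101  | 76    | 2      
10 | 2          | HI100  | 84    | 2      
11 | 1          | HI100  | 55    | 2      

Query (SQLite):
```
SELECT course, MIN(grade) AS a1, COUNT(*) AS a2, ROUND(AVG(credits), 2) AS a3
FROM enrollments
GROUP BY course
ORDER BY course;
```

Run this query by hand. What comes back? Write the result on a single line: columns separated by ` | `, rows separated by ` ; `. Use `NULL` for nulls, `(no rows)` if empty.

CS101 | 74 | 3 | 3.67 ; CS201 | 77 | 3 | 4 ; HI100 | 55 | 4 | 2.75 ; PH150 | 86 | 1 | 4

Group enrollments by course.
Per group compute: MIN(grade), COUNT(*), ROUND(AVG(credits), 2).
  CS101: ids {3, 4, 9} → MIN(grade)=74, COUNT(*)=3, ROUND(AVG(credits), 2)=3.67
  CS201: ids {2, 5, 7} → MIN(grade)=77, COUNT(*)=3, ROUND(AVG(credits), 2)=4
  HI100: ids {1, 8, 10, 11} → MIN(grade)=55, COUNT(*)=4, ROUND(AVG(credits), 2)=2.75
  PH150: ids {6} → MIN(grade)=86, COUNT(*)=1, ROUND(AVG(credits), 2)=4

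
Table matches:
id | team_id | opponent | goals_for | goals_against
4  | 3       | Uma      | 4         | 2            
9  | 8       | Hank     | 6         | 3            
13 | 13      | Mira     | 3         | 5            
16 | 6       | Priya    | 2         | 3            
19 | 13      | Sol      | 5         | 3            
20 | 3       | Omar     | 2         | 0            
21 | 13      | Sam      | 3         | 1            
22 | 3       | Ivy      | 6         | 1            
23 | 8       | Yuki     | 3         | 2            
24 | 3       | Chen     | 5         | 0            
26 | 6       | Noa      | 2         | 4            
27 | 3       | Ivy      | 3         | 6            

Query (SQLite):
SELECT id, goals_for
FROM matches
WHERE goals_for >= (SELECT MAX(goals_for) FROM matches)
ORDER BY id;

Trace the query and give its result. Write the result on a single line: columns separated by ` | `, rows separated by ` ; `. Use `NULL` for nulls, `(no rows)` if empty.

Scalar subquery: MAX(goals_for) over all matches rows = 6.
Keep rows where goals_for >= that value.

9 | 6 ; 22 | 6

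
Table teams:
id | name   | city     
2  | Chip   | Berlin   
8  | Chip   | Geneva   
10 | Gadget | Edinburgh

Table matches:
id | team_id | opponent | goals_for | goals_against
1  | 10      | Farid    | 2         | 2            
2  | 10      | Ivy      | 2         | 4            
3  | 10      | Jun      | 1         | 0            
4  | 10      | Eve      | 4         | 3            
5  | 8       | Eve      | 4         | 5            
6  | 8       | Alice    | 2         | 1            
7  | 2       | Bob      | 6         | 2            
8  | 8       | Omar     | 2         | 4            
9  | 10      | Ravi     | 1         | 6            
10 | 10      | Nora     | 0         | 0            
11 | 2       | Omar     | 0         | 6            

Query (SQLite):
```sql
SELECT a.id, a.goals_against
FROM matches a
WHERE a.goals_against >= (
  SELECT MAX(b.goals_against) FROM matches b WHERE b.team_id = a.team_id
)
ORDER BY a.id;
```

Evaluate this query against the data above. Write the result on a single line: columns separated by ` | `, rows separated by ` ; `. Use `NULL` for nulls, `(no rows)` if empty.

5 | 5 ; 9 | 6 ; 11 | 6

For each matches row a, compute MAX(goals_against) over rows sharing a.team_id.
Keep row a if a.goals_against >= that per-group MAX.
  team_id=2: MAX(goals_against) = 6
  team_id=8: MAX(goals_against) = 5
  team_id=10: MAX(goals_against) = 6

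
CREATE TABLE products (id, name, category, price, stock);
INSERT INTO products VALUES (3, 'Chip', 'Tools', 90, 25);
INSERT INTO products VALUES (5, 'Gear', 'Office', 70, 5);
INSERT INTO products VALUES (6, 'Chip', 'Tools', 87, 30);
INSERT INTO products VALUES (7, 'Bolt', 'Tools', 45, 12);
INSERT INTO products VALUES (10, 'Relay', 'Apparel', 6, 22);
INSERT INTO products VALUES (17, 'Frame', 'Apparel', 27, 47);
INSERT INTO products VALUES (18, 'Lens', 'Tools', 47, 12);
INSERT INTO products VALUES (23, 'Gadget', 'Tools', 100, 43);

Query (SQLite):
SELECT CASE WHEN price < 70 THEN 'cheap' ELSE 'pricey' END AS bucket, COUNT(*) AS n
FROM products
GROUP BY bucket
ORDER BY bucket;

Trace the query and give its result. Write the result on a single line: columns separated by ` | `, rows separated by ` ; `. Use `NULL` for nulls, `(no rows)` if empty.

Bucket rows by price < 70 → 'cheap' else 'pricey'; count each bucket.

cheap | 4 ; pricey | 4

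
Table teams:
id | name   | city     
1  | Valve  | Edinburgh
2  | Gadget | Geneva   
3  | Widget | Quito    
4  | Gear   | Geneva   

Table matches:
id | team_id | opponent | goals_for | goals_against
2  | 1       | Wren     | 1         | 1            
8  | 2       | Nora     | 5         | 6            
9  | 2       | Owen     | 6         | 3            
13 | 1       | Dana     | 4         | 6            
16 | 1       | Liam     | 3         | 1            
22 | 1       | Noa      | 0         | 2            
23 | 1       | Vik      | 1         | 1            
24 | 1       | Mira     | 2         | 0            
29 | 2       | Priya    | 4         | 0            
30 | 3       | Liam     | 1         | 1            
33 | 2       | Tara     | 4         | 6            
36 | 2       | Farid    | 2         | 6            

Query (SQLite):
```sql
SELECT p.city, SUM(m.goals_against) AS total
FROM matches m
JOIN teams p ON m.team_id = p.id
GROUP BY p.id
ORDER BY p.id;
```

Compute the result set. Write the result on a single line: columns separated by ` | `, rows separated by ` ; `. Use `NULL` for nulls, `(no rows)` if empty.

Edinburgh | 11 ; Geneva | 21 ; Quito | 1

Join each matches row to its teams via team_id.
Group joined rows by teams.id; compute SUM(m.goals_against) per group.
  1: ids {2, 13, 16, 22, 23, 24} → SUM(m.goals_against)=11
  2: ids {8, 9, 29, 33, 36} → SUM(m.goals_against)=21
  3: ids {30} → SUM(m.goals_against)=1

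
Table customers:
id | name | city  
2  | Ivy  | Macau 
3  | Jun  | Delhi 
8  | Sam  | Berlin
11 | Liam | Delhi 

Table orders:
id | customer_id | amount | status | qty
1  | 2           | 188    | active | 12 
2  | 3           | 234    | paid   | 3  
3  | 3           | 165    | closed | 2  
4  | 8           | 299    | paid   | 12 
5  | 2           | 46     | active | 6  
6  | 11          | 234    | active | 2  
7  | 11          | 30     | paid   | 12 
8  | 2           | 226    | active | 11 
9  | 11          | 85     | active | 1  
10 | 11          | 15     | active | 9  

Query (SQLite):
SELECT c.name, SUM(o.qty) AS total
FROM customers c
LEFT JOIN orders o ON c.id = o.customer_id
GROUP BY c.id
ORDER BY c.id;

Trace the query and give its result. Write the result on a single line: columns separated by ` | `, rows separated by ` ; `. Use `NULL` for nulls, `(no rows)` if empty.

LEFT JOIN keeps every customers row; unmatched ones get NULL for orders columns.
Group by customers.id and compute SUM(o.qty). SUM over an all-NULL group is NULL.
  2: ids {1, 5, 8} → SUM(o.qty)=29
  3: ids {2, 3} → SUM(o.qty)=5
  8: ids {4} → SUM(o.qty)=12
  11: ids {6, 7, 9, 10} → SUM(o.qty)=24

Ivy | 29 ; Jun | 5 ; Sam | 12 ; Liam | 24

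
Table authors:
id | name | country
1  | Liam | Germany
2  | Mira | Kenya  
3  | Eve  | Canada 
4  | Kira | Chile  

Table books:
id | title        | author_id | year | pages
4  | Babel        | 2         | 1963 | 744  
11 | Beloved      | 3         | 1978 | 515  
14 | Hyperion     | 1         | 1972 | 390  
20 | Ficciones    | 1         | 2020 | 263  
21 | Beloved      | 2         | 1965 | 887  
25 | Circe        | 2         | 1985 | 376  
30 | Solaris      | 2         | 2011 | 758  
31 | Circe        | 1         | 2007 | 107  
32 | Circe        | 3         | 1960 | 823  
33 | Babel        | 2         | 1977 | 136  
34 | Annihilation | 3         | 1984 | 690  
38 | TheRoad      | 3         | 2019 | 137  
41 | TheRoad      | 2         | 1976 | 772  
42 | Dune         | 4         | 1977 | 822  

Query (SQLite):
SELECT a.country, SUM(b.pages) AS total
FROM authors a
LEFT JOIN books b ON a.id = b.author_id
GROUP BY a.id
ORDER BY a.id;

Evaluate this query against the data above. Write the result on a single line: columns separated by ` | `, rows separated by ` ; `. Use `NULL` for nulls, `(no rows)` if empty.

LEFT JOIN keeps every authors row; unmatched ones get NULL for books columns.
Group by authors.id and compute SUM(b.pages). SUM over an all-NULL group is NULL.
  1: ids {14, 20, 31} → SUM(b.pages)=760
  2: ids {4, 21, 25, 30, 33, 41} → SUM(b.pages)=3673
  3: ids {11, 32, 34, 38} → SUM(b.pages)=2165
  4: ids {42} → SUM(b.pages)=822

Germany | 760 ; Kenya | 3673 ; Canada | 2165 ; Chile | 822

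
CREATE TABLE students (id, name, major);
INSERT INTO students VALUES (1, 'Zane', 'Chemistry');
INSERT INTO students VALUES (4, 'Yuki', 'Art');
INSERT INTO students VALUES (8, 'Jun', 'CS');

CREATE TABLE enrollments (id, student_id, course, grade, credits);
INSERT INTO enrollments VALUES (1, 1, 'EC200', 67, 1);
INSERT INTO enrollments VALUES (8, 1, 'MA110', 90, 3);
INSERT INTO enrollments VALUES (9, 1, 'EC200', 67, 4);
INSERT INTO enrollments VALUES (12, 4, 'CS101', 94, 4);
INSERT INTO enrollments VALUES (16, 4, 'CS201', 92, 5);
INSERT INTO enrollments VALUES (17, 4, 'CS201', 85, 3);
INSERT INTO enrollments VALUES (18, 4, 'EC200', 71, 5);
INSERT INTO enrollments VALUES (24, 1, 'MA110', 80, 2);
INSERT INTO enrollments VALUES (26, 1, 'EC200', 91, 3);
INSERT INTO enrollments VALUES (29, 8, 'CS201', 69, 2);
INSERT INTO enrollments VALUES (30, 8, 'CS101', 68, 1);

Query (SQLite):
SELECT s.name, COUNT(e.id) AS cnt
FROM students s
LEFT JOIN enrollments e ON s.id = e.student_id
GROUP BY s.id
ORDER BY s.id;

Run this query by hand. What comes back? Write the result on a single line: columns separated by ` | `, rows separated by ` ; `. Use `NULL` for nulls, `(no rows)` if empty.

Zane | 5 ; Yuki | 4 ; Jun | 2

LEFT JOIN keeps every students row; unmatched ones get NULL for enrollments columns.
Group by students.id and compute COUNT(e.id). COUNT(col) of an all-NULL group is 0.
  1: ids {1, 8, 9, 24, 26} → COUNT(e.id)=5
  4: ids {12, 16, 17, 18} → COUNT(e.id)=4
  8: ids {29, 30} → COUNT(e.id)=2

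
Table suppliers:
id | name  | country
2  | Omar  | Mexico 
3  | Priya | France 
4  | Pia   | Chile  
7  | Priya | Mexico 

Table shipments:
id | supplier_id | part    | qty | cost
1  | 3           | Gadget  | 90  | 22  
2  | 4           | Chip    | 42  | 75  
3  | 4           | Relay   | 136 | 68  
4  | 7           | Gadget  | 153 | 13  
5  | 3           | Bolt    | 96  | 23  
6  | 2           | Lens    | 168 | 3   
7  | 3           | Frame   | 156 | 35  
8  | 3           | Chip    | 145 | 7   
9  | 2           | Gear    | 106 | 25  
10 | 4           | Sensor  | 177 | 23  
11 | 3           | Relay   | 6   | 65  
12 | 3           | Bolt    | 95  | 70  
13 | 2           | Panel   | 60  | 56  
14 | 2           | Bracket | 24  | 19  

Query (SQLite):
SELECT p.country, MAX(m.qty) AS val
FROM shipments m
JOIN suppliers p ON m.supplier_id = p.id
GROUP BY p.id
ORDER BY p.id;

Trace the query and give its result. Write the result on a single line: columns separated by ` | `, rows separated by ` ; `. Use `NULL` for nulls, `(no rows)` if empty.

Mexico | 168 ; France | 156 ; Chile | 177 ; Mexico | 153

Join each shipments row to its suppliers via supplier_id.
Group joined rows by suppliers.id; compute MAX(m.qty) per group.
  2: ids {6, 9, 13, 14} → MAX(m.qty)=168
  3: ids {1, 5, 7, 8, 11, 12} → MAX(m.qty)=156
  4: ids {2, 3, 10} → MAX(m.qty)=177
  7: ids {4} → MAX(m.qty)=153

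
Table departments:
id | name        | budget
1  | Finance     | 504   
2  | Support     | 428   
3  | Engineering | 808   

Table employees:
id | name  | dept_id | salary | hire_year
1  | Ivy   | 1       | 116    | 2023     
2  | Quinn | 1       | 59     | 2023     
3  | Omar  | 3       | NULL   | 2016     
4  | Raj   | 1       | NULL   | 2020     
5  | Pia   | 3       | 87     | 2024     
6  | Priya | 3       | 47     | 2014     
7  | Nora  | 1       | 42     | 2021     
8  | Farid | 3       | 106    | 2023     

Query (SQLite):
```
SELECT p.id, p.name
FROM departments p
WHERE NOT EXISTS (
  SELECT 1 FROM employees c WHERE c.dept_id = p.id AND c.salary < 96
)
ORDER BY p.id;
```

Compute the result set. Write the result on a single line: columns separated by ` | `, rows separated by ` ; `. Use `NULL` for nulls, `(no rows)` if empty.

2 | Support

For each departments row, check whether any employees with matching dept_id has salary < 96.
Keep rows where that is false.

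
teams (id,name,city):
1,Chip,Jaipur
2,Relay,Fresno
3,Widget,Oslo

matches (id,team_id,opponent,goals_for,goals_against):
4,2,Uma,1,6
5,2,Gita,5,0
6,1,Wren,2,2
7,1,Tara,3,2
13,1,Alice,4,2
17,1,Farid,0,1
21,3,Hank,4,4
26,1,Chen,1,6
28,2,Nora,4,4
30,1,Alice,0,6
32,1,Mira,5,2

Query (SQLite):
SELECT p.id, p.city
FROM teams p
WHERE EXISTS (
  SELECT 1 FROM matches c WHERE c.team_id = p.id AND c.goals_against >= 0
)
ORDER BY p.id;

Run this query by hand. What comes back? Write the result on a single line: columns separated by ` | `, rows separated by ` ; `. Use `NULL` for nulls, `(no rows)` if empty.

1 | Jaipur ; 2 | Fresno ; 3 | Oslo

For each teams row, check whether any matches with matching team_id has goals_against >= 0.
Keep rows where that is true.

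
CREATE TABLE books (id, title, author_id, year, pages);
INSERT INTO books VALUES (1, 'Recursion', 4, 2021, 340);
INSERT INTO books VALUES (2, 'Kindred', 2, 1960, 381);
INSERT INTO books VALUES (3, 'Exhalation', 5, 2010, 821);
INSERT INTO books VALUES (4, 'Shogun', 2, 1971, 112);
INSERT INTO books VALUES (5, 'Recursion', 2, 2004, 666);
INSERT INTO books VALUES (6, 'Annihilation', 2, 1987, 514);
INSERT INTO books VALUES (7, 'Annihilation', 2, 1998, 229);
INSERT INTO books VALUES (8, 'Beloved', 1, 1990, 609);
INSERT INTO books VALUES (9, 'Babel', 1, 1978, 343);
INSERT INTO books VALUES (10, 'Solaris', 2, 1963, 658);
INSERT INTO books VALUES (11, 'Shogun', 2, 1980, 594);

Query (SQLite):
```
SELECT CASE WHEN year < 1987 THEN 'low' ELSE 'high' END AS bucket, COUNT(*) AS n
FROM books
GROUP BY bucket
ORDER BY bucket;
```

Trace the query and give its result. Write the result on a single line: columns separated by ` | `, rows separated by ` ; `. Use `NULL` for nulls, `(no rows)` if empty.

high | 6 ; low | 5

Bucket rows by year < 1987 → 'low' else 'high'; count each bucket.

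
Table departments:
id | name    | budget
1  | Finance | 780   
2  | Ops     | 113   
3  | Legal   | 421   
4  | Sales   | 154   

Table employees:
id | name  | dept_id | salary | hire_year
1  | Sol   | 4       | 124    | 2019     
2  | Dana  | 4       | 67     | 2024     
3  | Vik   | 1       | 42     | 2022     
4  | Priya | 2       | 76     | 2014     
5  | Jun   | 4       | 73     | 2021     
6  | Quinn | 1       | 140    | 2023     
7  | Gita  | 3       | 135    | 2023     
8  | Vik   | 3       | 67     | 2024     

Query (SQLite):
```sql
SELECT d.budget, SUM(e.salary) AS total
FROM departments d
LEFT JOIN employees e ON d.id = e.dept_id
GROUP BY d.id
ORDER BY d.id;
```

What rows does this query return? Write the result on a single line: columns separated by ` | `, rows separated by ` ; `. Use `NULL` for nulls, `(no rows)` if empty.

780 | 182 ; 113 | 76 ; 421 | 202 ; 154 | 264

LEFT JOIN keeps every departments row; unmatched ones get NULL for employees columns.
Group by departments.id and compute SUM(e.salary). SUM over an all-NULL group is NULL.
  1: ids {3, 6} → SUM(e.salary)=182
  2: ids {4} → SUM(e.salary)=76
  3: ids {7, 8} → SUM(e.salary)=202
  4: ids {1, 2, 5} → SUM(e.salary)=264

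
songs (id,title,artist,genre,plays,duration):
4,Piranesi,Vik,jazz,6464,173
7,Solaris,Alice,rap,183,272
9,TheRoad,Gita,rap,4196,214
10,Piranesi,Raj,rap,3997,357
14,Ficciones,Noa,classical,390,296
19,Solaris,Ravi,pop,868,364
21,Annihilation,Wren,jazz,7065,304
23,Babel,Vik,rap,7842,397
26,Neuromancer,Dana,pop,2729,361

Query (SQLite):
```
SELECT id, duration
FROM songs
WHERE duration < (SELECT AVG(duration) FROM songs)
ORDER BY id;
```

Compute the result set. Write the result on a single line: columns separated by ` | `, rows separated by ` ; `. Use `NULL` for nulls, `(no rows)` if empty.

4 | 173 ; 7 | 272 ; 9 | 214 ; 14 | 296 ; 21 | 304

Scalar subquery: AVG(duration) over all songs rows = 304.222222 (≈; comparison uses full precision).
Keep rows where duration < that value.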